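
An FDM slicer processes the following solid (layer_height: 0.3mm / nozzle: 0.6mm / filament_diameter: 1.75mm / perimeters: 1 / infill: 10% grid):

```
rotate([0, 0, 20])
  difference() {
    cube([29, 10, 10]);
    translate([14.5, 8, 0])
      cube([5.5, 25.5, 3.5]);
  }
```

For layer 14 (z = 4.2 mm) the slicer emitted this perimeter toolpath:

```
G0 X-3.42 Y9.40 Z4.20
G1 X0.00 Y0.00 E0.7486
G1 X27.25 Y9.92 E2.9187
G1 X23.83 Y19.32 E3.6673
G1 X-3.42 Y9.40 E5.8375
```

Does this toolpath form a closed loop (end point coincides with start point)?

yes

Start point (G0): (-3.42, 9.40). End point (last G1): the path returns to the start — closed.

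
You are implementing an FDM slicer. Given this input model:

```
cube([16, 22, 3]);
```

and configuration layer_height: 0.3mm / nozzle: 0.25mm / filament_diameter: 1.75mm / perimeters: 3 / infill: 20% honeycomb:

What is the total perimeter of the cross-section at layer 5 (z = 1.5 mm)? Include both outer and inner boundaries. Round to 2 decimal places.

76.00 mm

At z = 1.5 mm: the cube (footprint 16×22) is included at this height (perimeter 76.00 mm). Overall, the cross-section is a single solid region. Total boundary length (outer) = 76.00 mm.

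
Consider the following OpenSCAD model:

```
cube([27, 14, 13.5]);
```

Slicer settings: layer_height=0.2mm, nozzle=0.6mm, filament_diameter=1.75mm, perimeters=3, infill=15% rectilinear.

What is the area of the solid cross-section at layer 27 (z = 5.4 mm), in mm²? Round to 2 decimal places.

378.00 mm²

At z = 5.4 mm: the cube (footprint 27×14) is included at this height (area 378.00 mm²). Overall, the cross-section is a single solid region. Net area = 378.00 mm².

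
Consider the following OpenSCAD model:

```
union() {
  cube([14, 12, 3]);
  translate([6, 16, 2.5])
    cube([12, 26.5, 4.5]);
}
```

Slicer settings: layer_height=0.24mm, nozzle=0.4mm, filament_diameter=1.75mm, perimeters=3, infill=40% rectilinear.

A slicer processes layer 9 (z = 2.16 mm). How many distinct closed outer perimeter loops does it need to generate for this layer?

At z = 2.16 mm: the cube is present — its section is the full 14×12 rectangle; the cube at (6, 16) is absent (z outside [2.5, 7]); Taking the union: only the 14×12 cube is present, so the union is just that shape — 1 connected region. The result has 1 disconnected region.

1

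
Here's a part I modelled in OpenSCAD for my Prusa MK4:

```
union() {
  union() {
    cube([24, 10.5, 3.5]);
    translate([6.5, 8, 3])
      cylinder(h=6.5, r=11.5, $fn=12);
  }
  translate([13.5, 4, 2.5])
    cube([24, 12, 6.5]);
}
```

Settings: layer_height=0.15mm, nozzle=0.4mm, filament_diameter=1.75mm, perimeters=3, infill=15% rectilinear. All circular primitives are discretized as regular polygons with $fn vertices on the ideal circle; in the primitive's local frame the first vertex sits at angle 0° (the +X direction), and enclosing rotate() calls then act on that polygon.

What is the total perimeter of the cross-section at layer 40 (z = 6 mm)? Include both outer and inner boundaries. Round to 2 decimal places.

At z = 6 mm: the cube is not intersected at this z (z outside [0, 3.5]); the r=11.5 cylinder at (6.5, 8) gives a regular 12-gon of circumradius 11.5 (constant along its height) (perimeter = 2·12·11.500·sin(180°/12) = 71.43 mm); Taking the union: only the r=11.5 cylinder at (6.5, 8) is present, so the union is just that shape — boundary = 71.43 mm; the cube at (13.5, 4) is present — its section is the full 24×12 rectangle (perimeter 72.00 mm); Merging all regions: the regions partially overlap (shared area 41.43 mm²), so the edge portions inside another operand are dropped and the merged outline is re-measured after clipping — boundary = 114.02 mm. Overall, the cross-section is a single solid region. Total boundary length (outer) = 114.02 mm.

114.02 mm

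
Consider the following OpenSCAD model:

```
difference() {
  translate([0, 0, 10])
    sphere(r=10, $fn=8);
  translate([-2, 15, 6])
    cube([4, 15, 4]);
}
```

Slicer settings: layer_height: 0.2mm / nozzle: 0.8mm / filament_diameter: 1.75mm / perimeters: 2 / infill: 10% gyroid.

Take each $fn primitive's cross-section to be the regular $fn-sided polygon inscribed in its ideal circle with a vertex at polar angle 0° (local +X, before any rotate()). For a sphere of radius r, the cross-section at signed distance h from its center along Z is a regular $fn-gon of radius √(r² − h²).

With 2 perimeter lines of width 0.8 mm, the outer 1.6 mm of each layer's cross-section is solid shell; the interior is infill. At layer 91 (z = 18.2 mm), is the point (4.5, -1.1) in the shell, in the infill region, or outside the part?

At z = 18.2 mm: the sphere: section is a regular 8-gon, circumradius = √(r²−h²) = √(10²−8.2²) = 5.724; the cube at (-2, 15) does not reach this height (z outside [6, 10]); Taking the first minus the rest: none of the subtracted shapes is present at this height, so the r=10 sphere is unchanged — 1 connected region. Overall, the cross-section is a single solid region. The nearest boundary edge runs (4.05, -4.05)→(5.72, 0.00); distance from the point to it = 0.71 mm. The point is inside the cross-section, 0.71 mm from the nearest boundary — within the 1.6 mm shell band (2 × 0.8).

shell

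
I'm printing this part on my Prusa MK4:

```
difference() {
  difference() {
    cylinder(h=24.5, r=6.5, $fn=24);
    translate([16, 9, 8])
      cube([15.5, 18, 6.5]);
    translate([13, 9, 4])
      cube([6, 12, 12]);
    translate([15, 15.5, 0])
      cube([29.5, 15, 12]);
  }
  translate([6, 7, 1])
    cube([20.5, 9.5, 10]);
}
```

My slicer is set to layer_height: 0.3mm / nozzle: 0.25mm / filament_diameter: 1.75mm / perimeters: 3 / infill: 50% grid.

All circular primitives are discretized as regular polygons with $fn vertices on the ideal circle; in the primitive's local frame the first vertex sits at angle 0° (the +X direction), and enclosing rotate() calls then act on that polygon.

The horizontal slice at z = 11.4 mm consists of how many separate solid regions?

1

At z = 11.4 mm: the cylinder: section is a regular 24-gon, circumradius r=6.5; the cube at (16, 9) (footprint 15.5×18) is included at this height; the 6×12 cube at (13, 9) contributes its full rectangle; the 29.5×15 cube at (15, 15.5) contributes its full rectangle; Subtracting the remaining from the first: starting from the r=6.5 cylinder, the 15.5×18 cube at (16, 9) misses the remaining region (no effect); the 6×12 cube at (13, 9) misses the remaining region (no effect); the 29.5×15 cube at (15, 15.5) misses the remaining region (no effect) — 1 connected region; the cube at (6, 7) is not intersected at this z (z outside [1, 11]); After the difference (first − rest): none of the subtracted shapes is present at this height, so that combined region is unchanged — 1 connected region. The result has 1 disconnected region.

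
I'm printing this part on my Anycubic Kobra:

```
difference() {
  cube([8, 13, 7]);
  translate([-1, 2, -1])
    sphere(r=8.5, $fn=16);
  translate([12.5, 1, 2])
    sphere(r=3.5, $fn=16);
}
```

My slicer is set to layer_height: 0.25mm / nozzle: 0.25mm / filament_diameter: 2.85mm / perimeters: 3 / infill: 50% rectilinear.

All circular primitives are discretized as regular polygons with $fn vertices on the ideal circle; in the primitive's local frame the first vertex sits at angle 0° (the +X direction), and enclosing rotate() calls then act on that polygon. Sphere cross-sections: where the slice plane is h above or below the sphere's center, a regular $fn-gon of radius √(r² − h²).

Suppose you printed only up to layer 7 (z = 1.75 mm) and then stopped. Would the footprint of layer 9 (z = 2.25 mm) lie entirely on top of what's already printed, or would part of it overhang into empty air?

Compare the two slices. At z = 1.75: the cube is present — its section is the full 8×13 rectangle (area 104.00 mm²); the r=8.5 sphere at (-1, 2) slices to a regular 16-gon of circumradius 8.043 (√(r²−h²) with h=2.75 from center) (area = (16/2)·8.043²·sin(360°/16) = 198.04 mm²); the r=3.5 sphere at (12.5, 1) contributes a regular 16-gon of circumradius √(3.5²−0.25²) = 3.491 (area = (16/2)·3.491²·sin(360°/16) = 37.31 mm²); Subtracting the remaining from the first: starting from the 8×13 cube (104.00 mm²), the r=8.5 sphere at (-1, 2) partially overlaps it — only the 55.25 mm² overlap (of its 198.04 mm²) is removed, clipping the outline; the r=3.5 sphere at (12.5, 1) misses the remaining region (no effect) — area = 48.75 mm². At z = 2.25: the cube (footprint 8×13) is included at this height (area 104.00 mm²); the sphere at (-1, 2): section is a regular 16-gon, circumradius = √(r²−h²) = √(8.5²−3.25²) = 7.854 (area = (16/2)·7.854²·sin(360°/16) = 188.85 mm²); the r=3.5 sphere at (12.5, 1) contributes a regular 16-gon of circumradius √(3.5²−0.25²) = 3.491 (area = (16/2)·3.491²·sin(360°/16) = 37.31 mm²); Subtracting the remaining from the first: starting from the 8×13 cube (104.00 mm²), the r=8.5 sphere at (-1, 2) partially overlaps it — only the 52.77 mm² overlap (of its 188.85 mm²) is removed, clipping the outline; the r=3.5 sphere at (12.5, 1) misses the remaining region (no effect) — area = 51.23 mm². Checking containment: at z = 2.25 the cross-section extends beyond the z = 1.75 cross-section by about 2.48 mm².

part overhangs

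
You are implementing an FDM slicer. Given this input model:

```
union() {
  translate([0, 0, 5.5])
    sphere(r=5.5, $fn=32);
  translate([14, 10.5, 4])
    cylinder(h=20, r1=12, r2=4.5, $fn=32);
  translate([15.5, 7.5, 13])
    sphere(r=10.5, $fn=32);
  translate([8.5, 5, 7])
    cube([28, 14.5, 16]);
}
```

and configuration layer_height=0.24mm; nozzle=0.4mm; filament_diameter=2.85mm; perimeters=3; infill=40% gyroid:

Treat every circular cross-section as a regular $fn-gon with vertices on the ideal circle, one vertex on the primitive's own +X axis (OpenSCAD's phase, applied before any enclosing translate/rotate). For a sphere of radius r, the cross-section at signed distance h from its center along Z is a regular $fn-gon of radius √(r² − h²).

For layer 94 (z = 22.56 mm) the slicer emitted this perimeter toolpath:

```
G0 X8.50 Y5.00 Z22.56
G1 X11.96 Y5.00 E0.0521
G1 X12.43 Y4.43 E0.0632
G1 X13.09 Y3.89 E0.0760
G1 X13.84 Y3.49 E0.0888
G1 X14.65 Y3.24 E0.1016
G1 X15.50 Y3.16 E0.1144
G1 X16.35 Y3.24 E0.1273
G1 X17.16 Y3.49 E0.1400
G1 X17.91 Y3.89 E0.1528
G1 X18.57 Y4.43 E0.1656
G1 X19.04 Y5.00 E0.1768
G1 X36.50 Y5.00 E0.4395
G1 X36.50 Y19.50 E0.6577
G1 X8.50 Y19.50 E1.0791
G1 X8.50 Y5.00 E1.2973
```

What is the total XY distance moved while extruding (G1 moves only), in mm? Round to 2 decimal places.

Sum the Euclidean lengths of each G1 segment: total = 86.21 mm.

86.21 mm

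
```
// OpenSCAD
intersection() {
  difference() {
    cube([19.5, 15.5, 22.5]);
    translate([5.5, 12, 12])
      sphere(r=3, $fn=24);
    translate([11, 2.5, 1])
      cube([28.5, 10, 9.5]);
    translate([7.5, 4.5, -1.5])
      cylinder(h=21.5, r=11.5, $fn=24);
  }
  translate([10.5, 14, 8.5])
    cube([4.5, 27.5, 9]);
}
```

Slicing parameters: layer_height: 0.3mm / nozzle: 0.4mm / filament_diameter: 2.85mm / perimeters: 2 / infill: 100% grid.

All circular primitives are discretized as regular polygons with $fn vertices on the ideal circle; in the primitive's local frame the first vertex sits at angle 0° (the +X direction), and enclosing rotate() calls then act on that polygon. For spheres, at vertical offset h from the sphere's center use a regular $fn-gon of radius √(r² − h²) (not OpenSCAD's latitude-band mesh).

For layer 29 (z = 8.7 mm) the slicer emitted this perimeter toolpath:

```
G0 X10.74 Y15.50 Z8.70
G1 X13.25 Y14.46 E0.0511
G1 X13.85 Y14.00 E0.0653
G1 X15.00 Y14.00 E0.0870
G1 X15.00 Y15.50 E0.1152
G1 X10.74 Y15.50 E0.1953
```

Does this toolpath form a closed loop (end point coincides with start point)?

Start point (G0): (10.74, 15.50). End point (last G1): the path returns to the start — closed.

yes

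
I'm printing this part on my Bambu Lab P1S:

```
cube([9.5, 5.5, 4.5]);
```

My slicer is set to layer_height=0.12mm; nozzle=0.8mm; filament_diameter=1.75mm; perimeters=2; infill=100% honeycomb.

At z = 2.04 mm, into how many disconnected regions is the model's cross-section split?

At z = 2.04 mm: the cube is present — its section is the full 9.5×5.5 rectangle. The result has 1 disconnected region.

1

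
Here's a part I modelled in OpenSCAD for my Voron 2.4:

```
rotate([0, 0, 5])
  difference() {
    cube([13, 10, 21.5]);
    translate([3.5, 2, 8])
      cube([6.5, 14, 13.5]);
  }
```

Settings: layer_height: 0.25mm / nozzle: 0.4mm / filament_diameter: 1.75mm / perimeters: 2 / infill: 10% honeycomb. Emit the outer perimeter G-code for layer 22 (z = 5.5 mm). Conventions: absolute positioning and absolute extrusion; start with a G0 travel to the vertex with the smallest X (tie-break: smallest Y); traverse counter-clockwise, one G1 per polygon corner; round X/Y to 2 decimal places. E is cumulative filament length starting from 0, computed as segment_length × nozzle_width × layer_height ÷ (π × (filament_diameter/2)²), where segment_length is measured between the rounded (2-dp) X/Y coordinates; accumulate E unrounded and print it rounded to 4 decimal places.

At z = 5.5 mm: the 13×10 cube contributes its full rectangle; the cube at (3.5, 2) is not intersected at this z (z outside [8, 21.5]); Subtracting the remaining from the first: none of the subtracted shapes is present at this height, so the 13×10 cube is unchanged — 1 connected region; (whole slice rotated 5° about Z — lengths, areas and connectivity unchanged). The outline is a single polygon with 4 vertices. Extrusion per mm of travel: 0.4 × 0.25 / (π × 0.875²) = 0.041575. Accumulating E over each segment gives final E = 1.9122.

G0 X-0.87 Y9.96 Z5.50
G1 X0.00 Y0.00 E0.4157
G1 X12.95 Y1.13 E0.9561
G1 X12.08 Y11.09 E1.3718
G1 X-0.87 Y9.96 E1.9122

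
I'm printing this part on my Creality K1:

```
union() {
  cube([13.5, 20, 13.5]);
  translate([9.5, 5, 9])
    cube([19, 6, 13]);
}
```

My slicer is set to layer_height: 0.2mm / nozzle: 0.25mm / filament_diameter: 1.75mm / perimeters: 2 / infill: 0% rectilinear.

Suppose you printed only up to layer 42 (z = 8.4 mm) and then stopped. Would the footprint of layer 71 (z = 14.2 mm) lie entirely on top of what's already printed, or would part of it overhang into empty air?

Compare the two slices. At z = 8.4: the cube is present — its section is the full 13.5×20 rectangle (area 270.00 mm²); the cube at (9.5, 5) is absent (z outside [9, 22]); Taking the union: only the 13.5×20 cube is present, so the union is just that shape — area = 270.00 mm². At z = 14.2: the cube is not intersected at this z (z outside [0, 13.5]); the cube at (9.5, 5) is present — its section is the full 19×6 rectangle (area 114.00 mm²); Merging all regions: only the 19×6 cube at (9.5, 5) is present, so the union is just that shape — area = 114.00 mm². Checking containment: at z = 14.2 the cross-section extends beyond the z = 8.4 cross-section by about 90.00 mm².

part overhangs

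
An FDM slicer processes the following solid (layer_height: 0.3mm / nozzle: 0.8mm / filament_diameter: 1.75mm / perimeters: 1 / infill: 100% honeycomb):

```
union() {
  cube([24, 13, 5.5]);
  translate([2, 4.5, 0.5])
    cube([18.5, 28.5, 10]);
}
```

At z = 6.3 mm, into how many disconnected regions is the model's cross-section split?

At z = 6.3 mm: the cube does not reach this height (z outside [0, 5.5]); the 18.5×28.5 cube at (2, 4.5) contributes its full rectangle; Merging all regions: only the 18.5×28.5 cube at (2, 4.5) is present, so the union is just that shape — 1 connected region. The result has 1 disconnected region.

1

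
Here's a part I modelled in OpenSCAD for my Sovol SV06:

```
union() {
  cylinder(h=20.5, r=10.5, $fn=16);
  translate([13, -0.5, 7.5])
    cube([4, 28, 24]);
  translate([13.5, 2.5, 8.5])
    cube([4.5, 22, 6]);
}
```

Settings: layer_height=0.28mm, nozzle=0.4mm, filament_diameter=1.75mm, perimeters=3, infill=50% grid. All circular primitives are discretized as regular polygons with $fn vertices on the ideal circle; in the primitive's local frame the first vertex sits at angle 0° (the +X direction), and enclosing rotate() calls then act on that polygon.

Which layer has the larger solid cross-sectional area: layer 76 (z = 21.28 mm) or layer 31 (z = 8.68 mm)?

layer 31 (z = 8.68 mm)

Layer 76 (z = 21.28): the cylinder is absent (z outside [0, 20.5]); the 4×28 cube at (13, -0.5) contributes its full rectangle (area 112.00 mm²); the cube at (13.5, 2.5) is not intersected at this z (z outside [8.5, 14.5]); Combining (union): only the 4×28 cube at (13, -0.5) is present, so the union is just that shape — area = 112.00 mm². So its area = 112.00 mm². Layer 31 (z = 8.68): the r=10.5 cylinder gives a regular 16-gon of circumradius 10.5 (constant along its height) (area = (16/2)·10.500²·sin(360°/16) = 337.53 mm²); the cube at (13, -0.5) (footprint 4×28) is included at this height (area 112.00 mm²); the 4.5×22 cube at (13.5, 2.5) contributes its full rectangle (area 99.00 mm²); Merging all regions: the regions partially overlap — summed areas 548.53 mm² minus the doubly-counted overlap 77.00 mm² gives 471.53 mm² — area = 471.53 mm². So its area = 471.53 mm². Layer 31 is larger (471.53 vs 112.00 mm²).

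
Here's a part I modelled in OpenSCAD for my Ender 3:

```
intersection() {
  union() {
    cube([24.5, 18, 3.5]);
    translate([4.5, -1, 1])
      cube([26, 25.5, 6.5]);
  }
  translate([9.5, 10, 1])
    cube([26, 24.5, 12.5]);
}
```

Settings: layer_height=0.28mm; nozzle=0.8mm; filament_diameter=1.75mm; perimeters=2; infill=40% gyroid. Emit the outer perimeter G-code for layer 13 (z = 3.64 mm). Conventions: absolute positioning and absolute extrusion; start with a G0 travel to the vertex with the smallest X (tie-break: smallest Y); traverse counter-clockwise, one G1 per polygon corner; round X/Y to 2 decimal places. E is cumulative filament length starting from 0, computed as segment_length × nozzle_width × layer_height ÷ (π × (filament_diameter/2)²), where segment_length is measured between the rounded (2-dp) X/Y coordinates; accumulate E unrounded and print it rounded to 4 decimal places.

At z = 3.64 mm: the cube is not intersected at this z (z outside [0, 3.5]); the cube at (4.5, -1) (footprint 26×25.5) is included at this height; Merging all regions: only the 26×25.5 cube at (4.5, -1) is present, so the union is just that shape — 1 connected region; the 26×24.5 cube at (9.5, 10) contributes its full rectangle; Taking the intersection: the 26×24.5 cube at (9.5, 10) partially overlaps that combined region; clipping to the common part keeps 304.50 mm² — 1 connected region. The outline is a single polygon with 4 vertices. Extrusion per mm of travel: 0.8 × 0.28 / (π × 0.875²) = 0.093128. Accumulating E over each segment gives final E = 6.6121.

G0 X9.50 Y10.00 Z3.64
G1 X30.50 Y10.00 E1.9557
G1 X30.50 Y24.50 E3.3061
G1 X9.50 Y24.50 E5.2618
G1 X9.50 Y10.00 E6.6121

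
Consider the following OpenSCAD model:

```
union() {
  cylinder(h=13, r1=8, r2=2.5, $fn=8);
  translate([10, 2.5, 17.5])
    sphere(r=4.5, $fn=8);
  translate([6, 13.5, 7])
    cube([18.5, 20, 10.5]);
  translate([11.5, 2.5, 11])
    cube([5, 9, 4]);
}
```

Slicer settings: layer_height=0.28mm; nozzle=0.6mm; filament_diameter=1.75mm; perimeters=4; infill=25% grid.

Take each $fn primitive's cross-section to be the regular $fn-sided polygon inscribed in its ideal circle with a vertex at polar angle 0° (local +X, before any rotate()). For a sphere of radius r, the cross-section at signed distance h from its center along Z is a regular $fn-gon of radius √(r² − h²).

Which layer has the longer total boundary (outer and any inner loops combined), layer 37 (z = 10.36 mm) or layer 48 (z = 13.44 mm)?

Layer 37 (z = 10.36): the cone contributes a regular 8-gon of circumradius 3.617 (interpolated between r1=8 and r2=2.5 at t=0.797) (perimeter = 2·8·3.617·sin(180°/8) = 22.15 mm); the sphere at (10, 2.5) does not reach this height (|z−center|=7.140 > r=4.5); the 18.5×20 cube at (6, 13.5) contributes its full rectangle (perimeter 77.00 mm); the cube at (11.5, 2.5) does not reach this height (z outside [11, 15]); Combining (union): the 2 present regions are separate (no shared area or edge), so areas and boundary lengths simply add and each stays a separate island — boundary = 99.15 mm. So its perimeter = 99.15 mm. Layer 48 (z = 13.44): the cone does not reach this height (z outside [0, 13]); the r=4.5 sphere at (10, 2.5) contributes a regular 8-gon of circumradius √(4.5²−4.06²) = 1.941 (perimeter = 2·8·1.941·sin(180°/8) = 11.88 mm); the cube at (6, 13.5) is present — its section is the full 18.5×20 rectangle (perimeter 77.00 mm); the cube at (11.5, 2.5) is present — its section is the full 5×9 rectangle (perimeter 28.00 mm); Merging all regions: the regions partially overlap (shared area 0.23 mm²), so the edge portions inside another operand are dropped and the merged outline is re-measured after clipping — boundary = 114.23 mm. So its perimeter = 114.23 mm. Layer 48 is larger (114.23 vs 99.15 mm).

layer 48 (z = 13.44 mm)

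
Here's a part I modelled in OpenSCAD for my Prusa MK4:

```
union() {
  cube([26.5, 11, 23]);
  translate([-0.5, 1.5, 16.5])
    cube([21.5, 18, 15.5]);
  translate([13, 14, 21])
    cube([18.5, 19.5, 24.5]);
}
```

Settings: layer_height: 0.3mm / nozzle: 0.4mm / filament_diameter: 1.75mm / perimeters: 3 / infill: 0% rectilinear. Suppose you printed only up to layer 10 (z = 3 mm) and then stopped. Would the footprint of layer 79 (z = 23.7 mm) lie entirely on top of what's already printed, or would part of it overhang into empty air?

Compare the two slices. At z = 3: the 26.5×11 cube contributes its full rectangle (area 291.50 mm²); the cube at (-0.5, 1.5) is not intersected at this z (z outside [16.5, 32]); the cube at (13, 14) is not intersected at this z (z outside [21, 45.5]); Combining (union): only the 26.5×11 cube is present, so the union is just that shape — area = 291.50 mm². At z = 23.7: the cube does not reach this height (z outside [0, 23]); the cube at (-0.5, 1.5) is present — its section is the full 21.5×18 rectangle (area 387.00 mm²); the cube at (13, 14) is present — its section is the full 18.5×19.5 rectangle (area 360.75 mm²); Taking the union: the regions partially overlap — summed areas 747.75 mm² minus the doubly-counted overlap 44.00 mm² gives 703.75 mm² — area = 703.75 mm². Checking containment: at z = 23.7 the cross-section extends beyond the z = 3 cross-section by about 504.25 mm².

part overhangs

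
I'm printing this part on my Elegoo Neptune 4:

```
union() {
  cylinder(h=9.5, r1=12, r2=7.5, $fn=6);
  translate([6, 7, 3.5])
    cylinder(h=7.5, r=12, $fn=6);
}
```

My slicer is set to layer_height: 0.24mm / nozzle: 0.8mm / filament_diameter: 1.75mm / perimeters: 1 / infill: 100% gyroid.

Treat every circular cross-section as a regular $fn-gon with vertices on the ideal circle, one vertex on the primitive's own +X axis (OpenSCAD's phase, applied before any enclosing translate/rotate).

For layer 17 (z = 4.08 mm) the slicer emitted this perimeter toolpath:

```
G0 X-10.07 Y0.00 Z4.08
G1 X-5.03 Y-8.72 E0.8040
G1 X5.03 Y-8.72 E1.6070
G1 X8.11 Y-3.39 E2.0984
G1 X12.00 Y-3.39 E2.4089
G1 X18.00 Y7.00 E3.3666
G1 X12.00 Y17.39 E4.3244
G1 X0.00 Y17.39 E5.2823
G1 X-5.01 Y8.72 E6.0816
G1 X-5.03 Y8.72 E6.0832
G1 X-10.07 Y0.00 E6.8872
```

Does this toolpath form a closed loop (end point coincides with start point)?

Start point (G0): (-10.07, 0.00). End point (last G1): the path returns to the start — closed.

yes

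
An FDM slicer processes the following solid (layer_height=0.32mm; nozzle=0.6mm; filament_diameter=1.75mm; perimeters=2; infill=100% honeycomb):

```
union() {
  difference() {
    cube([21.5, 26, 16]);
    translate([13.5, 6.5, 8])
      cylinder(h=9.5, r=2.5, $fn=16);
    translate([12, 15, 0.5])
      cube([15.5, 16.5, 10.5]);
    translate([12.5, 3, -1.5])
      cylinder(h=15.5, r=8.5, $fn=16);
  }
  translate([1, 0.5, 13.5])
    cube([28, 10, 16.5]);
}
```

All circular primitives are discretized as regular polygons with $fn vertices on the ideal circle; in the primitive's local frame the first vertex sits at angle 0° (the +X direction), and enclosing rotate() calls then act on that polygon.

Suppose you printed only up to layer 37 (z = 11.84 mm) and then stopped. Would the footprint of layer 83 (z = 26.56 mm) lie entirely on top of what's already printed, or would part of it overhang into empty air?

part overhangs

Compare the two slices. At z = 11.84: the cube is present — its section is the full 21.5×26 rectangle (area 559.00 mm²); the r=2.5 cylinder at (13.5, 6.5) gives a regular 16-gon of circumradius 2.5 (constant along its height) (area = (16/2)·2.500²·sin(360°/16) = 19.13 mm²); the cube at (12, 15) is absent (z outside [0.5, 11]); the cylinder at (12.5, 3): section is a regular 16-gon, circumradius r=8.5 (area = (16/2)·8.500²·sin(360°/16) = 221.19 mm²); Taking the first minus the rest: starting from the 21.5×26 cube (559.00 mm²), the r=2.5 cylinder at (13.5, 6.5) lies wholly inside it (removes its full 19.13 mm² and its 15.61 mm outline becomes a hole wall); the r=8.5 cylinder at (12.5, 3) partially overlaps it — only the 140.67 mm² overlap (of its 221.19 mm²) is removed, clipping the outline — area = 399.19 mm²; the cube at (1, 0.5) does not reach this height (z outside [13.5, 30]); Merging all regions: only the result so far is present, so the union is just that shape — area = 399.19 mm². At z = 26.56: the cube is not intersected at this z (z outside [0, 16]); the cylinder at (13.5, 6.5) is not intersected at this z (z outside [8, 17.5]); the cube at (12, 15) does not reach this height (z outside [0.5, 11]); the cylinder at (12.5, 3) is not intersected at this z (z outside [-1.5, 14]); After the difference (first − rest): the first operand is absent here, so nothing remains; the cube at (1, 0.5) is present — its section is the full 28×10 rectangle (area 280.00 mm²); Taking the union: only the 28×10 cube at (1, 0.5) is present, so the union is just that shape — area = 280.00 mm². Checking containment: at z = 26.56 the cross-section extends beyond the z = 11.84 cross-section by about 222.26 mm².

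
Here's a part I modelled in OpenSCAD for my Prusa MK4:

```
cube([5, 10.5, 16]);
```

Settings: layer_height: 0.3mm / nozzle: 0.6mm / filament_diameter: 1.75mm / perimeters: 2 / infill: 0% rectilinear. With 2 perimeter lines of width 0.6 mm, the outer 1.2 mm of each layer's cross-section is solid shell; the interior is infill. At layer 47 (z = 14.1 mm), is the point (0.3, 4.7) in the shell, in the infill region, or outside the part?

At z = 14.1 mm: the cube (footprint 5×10.5) is included at this height. Overall, the cross-section is a single solid region. The nearest boundary edge runs (0.00, 10.50)→(0.00, 0.00); distance from the point to it = 0.30 mm. The point is inside the cross-section, 0.30 mm from the nearest boundary — within the 1.2 mm shell band (2 × 0.6).

shell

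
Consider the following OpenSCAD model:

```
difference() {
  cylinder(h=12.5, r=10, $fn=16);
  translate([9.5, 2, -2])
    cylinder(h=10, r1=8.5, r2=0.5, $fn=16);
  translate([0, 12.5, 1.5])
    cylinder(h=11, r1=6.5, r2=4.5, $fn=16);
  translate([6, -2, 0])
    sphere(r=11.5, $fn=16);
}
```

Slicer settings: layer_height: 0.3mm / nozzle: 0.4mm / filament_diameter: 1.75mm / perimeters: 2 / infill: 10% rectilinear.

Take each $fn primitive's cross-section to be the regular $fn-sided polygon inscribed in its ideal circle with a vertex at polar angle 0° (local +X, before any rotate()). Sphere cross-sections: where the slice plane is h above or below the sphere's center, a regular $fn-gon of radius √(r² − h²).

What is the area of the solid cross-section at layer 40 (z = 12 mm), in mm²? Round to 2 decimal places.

297.80 mm²

At z = 12 mm: the cylinder: section is a regular 16-gon, circumradius r=10 (area = (16/2)·10.000²·sin(360°/16) = 306.15 mm²); the cone at (9.5, 2) is absent (z outside [-2, 8]); the cone at (0, 12.5): at t=0.955 of its height the radius interpolates to r₁+(r₂−r₁)t = 4.591, giving a regular 16-gon of that circumradius (area = (16/2)·4.591²·sin(360°/16) = 64.52 mm²); the sphere at (6, -2) is absent (|z−center|=12.000 > r=11.5); Taking the first minus the rest: starting from the r=10 cylinder (306.15 mm²), the cone at (0, 12.5) partially overlaps it — only the 8.35 mm² overlap (of its 64.52 mm²) is removed, clipping the outline — area = 297.80 mm². Overall, the cross-section is a single solid region. Net area = 297.80 mm².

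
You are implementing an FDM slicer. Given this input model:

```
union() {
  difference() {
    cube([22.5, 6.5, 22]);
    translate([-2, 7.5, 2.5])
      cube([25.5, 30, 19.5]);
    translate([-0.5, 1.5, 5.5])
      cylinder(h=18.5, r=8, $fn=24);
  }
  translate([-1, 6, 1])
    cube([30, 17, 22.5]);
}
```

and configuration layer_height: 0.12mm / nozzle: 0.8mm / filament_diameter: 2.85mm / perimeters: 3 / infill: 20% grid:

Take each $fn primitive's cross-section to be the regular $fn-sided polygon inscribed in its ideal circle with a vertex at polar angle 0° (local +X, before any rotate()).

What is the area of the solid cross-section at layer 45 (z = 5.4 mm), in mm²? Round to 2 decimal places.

645.00 mm²

At z = 5.4 mm: the 22.5×6.5 cube contributes its full rectangle (area 146.25 mm²); the cube at (-2, 7.5) is present — its section is the full 25.5×30 rectangle (area 765.00 mm²); the cylinder at (-0.5, 1.5) is not intersected at this z (z outside [5.5, 24]); Taking the first minus the rest: starting from the 22.5×6.5 cube (146.25 mm²), the 25.5×30 cube at (-2, 7.5) misses the remaining region (no effect) — area = 146.25 mm²; the 30×17 cube at (-1, 6) contributes its full rectangle (area 510.00 mm²); Taking the union: the regions partially overlap — summed areas 656.25 mm² minus the doubly-counted overlap 11.25 mm² gives 645.00 mm² — area = 645.00 mm². Overall, the cross-section is a single solid region. Net area = 645.00 mm².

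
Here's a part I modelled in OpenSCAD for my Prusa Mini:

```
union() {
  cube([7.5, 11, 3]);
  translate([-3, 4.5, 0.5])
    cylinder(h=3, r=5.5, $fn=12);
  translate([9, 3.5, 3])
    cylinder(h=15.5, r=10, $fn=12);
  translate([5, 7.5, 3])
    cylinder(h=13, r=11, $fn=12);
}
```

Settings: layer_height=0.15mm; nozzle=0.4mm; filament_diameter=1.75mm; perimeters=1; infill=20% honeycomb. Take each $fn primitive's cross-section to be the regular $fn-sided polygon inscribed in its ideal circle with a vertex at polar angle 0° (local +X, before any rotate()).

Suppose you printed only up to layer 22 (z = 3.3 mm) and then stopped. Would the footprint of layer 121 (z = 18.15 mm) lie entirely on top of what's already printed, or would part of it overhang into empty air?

entirely on top

Compare the two slices. At z = 3.3: the cube is absent (z outside [0, 3]); the r=5.5 cylinder at (-3, 4.5) contributes a regular 12-gon of circumradius 5.5 (area = (12/2)·5.500²·sin(360°/12) = 90.75 mm²); the r=10 cylinder at (9, 3.5) gives a regular 12-gon of circumradius 10 (constant along its height) (area = (12/2)·10.000²·sin(360°/12) = 300.00 mm²); the r=11 cylinder at (5, 7.5) contributes a regular 12-gon of circumradius 11 (area = (12/2)·11.000²·sin(360°/12) = 363.00 mm²); Merging all regions: the regions partially overlap — summed areas 753.75 mm² minus the doubly-counted overlap 279.11 mm² gives 474.64 mm² — area = 474.64 mm². At z = 18.15: the cube is not intersected at this z (z outside [0, 3]); the cylinder at (-3, 4.5) is absent (z outside [0.5, 3.5]); the r=10 cylinder at (9, 3.5) contributes a regular 12-gon of circumradius 10 (area = (12/2)·10.000²·sin(360°/12) = 300.00 mm²); the cylinder at (5, 7.5) is not intersected at this z (z outside [3, 16]); Taking the union: only the r=10 cylinder at (9, 3.5) is present, so the union is just that shape — area = 300.00 mm². Checking containment: the cross-section at z = 18.15 is a subset of the cross-section at z = 3.3.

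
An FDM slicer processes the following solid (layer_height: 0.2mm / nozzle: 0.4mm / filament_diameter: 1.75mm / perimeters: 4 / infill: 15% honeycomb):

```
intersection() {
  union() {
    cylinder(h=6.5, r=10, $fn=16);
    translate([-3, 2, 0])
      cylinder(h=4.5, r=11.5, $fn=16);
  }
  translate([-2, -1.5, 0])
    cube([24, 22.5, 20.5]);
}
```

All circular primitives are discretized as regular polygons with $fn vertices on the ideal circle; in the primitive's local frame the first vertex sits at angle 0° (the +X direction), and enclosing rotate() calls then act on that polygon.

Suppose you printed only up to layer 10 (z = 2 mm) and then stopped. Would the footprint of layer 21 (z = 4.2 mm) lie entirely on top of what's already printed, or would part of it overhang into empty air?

entirely on top

Compare the two slices. At z = 2: the cylinder: section is a regular 16-gon, circumradius r=10 (area = (16/2)·10.000²·sin(360°/16) = 306.15 mm²); the cylinder at (-3, 2): section is a regular 16-gon, circumradius r=11.5 (area = (16/2)·11.500²·sin(360°/16) = 404.88 mm²); Taking the union: the regions partially overlap — summed areas 711.03 mm² minus the doubly-counted overlap 272.80 mm² gives 438.22 mm² — area = 438.22 mm²; the cube at (-2, -1.5) (footprint 24×22.5) is included at this height (area 540.00 mm²); Keeping only the common overlap: the 24×22.5 cube at (-2, -1.5) partially overlaps that combined region; clipping to the common part keeps 134.51 mm² — area = 134.51 mm². At z = 4.2: the r=10 cylinder gives a regular 16-gon of circumradius 10 (constant along its height) (area = (16/2)·10.000²·sin(360°/16) = 306.15 mm²); the r=11.5 cylinder at (-3, 2) gives a regular 16-gon of circumradius 11.5 (constant along its height) (area = (16/2)·11.500²·sin(360°/16) = 404.88 mm²); Merging all regions: the regions partially overlap — summed areas 711.03 mm² minus the doubly-counted overlap 272.80 mm² gives 438.22 mm² — area = 438.22 mm²; the 24×22.5 cube at (-2, -1.5) contributes its full rectangle (area 540.00 mm²); After intersecting: the 24×22.5 cube at (-2, -1.5) partially overlaps that combined region; clipping to the common part keeps 134.51 mm² — area = 134.51 mm². Checking containment: the cross-section at z = 4.2 is a subset of the cross-section at z = 2.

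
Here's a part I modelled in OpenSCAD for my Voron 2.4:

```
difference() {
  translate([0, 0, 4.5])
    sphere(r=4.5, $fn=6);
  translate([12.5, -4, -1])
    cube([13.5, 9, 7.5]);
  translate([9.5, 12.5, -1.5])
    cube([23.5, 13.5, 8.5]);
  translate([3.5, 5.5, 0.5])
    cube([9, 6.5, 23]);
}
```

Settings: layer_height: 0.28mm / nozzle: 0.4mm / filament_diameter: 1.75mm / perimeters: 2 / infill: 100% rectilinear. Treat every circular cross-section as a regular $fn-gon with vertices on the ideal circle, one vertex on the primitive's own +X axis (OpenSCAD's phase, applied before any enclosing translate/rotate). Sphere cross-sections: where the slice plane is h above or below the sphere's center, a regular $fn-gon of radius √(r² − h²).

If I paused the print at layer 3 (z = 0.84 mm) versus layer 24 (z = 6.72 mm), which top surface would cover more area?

Layer 3 (z = 0.84): the r=4.5 sphere contributes a regular 6-gon of circumradius √(4.5²−3.66²) = 2.618 (area = (6/2)·2.618²·sin(360°/6) = 17.81 mm²); the 13.5×9 cube at (12.5, -4) contributes its full rectangle (area 121.50 mm²); the cube at (9.5, 12.5) is present — its section is the full 23.5×13.5 rectangle (area 317.25 mm²); the cube at (3.5, 5.5) (footprint 9×6.5) is included at this height (area 58.50 mm²); Taking the first minus the rest: starting from the r=4.5 sphere (17.81 mm²), the 13.5×9 cube at (12.5, -4) misses the remaining region (no effect); the 23.5×13.5 cube at (9.5, 12.5) misses the remaining region (no effect); the 9×6.5 cube at (3.5, 5.5) misses the remaining region (no effect) — area = 17.81 mm². So its area = 17.81 mm². Layer 24 (z = 6.72): the r=4.5 sphere slices to a regular 6-gon of circumradius 3.914 (√(r²−h²) with h=2.22 from center) (area = (6/2)·3.914²·sin(360°/6) = 39.81 mm²); the cube at (12.5, -4) is absent (z outside [-1, 6.5]); the cube at (9.5, 12.5) (footprint 23.5×13.5) is included at this height (area 317.25 mm²); the cube at (3.5, 5.5) (footprint 9×6.5) is included at this height (area 58.50 mm²); Subtracting the remaining from the first: starting from the r=4.5 sphere (39.81 mm²), the 23.5×13.5 cube at (9.5, 12.5) misses the remaining region (no effect); the 9×6.5 cube at (3.5, 5.5) misses the remaining region (no effect) — area = 39.81 mm². So its area = 39.81 mm². Layer 24 is larger (39.81 vs 17.81 mm²).

layer 24 (z = 6.72 mm)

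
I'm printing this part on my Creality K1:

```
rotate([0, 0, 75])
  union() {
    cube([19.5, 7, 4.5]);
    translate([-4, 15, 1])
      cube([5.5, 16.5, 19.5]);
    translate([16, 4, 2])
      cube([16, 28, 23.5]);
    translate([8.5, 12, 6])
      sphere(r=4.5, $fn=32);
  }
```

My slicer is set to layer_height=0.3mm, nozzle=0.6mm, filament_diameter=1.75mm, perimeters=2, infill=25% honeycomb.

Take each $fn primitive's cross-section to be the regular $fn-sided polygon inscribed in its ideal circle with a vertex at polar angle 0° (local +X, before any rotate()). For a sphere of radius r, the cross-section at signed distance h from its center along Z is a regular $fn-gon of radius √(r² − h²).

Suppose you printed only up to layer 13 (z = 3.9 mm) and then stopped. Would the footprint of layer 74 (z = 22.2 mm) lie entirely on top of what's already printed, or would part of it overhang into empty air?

Compare the two slices. At z = 3.9: the 19.5×7 cube contributes its full rectangle (area 136.50 mm²); the cube at (-4, 15) (footprint 5.5×16.5) is included at this height (area 90.75 mm²); the 16×28 cube at (16, 4) contributes its full rectangle (area 448.00 mm²); the r=4.5 sphere at (8.5, 12) contributes a regular 32-gon of circumradius √(4.5²−2.1²) = 3.980 (area = (32/2)·3.980²·sin(360°/32) = 49.44 mm²); Taking the union: the regions partially overlap — summed areas 724.69 mm² minus the doubly-counted overlap 10.50 mm² gives 714.19 mm² — area = 714.19 mm²; (whole slice rotated 75° about Z — lengths, areas and connectivity unchanged). At z = 22.2: the cube is absent (z outside [0, 4.5]); the cube at (-4, 15) is not intersected at this z (z outside [1, 20.5]); the 16×28 cube at (16, 4) contributes its full rectangle (area 448.00 mm²); the sphere at (8.5, 12) does not reach this height (|z−center|=16.200 > r=4.5); Merging all regions: only the 16×28 cube at (16, 4) is present, so the union is just that shape — area = 448.00 mm²; (whole slice rotated 75° about Z — lengths, areas and connectivity unchanged). Checking containment: the cross-section at z = 22.2 is a subset of the cross-section at z = 3.9.

entirely on top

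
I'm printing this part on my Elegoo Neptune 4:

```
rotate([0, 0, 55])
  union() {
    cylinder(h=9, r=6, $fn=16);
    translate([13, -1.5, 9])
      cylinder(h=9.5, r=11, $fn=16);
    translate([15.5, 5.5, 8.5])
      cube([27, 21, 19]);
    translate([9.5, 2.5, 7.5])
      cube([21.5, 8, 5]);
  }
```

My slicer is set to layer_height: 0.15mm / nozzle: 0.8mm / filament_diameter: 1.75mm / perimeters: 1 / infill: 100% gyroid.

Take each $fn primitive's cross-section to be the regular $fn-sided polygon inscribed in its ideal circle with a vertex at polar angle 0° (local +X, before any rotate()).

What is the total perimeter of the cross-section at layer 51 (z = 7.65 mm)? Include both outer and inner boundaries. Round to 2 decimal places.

96.46 mm

At z = 7.65 mm: the r=6 cylinder contributes a regular 16-gon of circumradius 6 (perimeter = 2·16·6.000·sin(180°/16) = 37.46 mm); the cylinder at (13, -1.5) does not reach this height (z outside [9, 18.5]); the cube at (15.5, 5.5) does not reach this height (z outside [8.5, 27.5]); the cube at (9.5, 2.5) is present — its section is the full 21.5×8 rectangle (perimeter 59.00 mm); Taking the union: the 2 present regions are separate (no shared area or edge), so areas and boundary lengths simply add and each stays a separate island — boundary = 96.46 mm; (rotated 55° about Z; rotation is an isometry so areas/perimeters/island counts are preserved). Overall, the cross-section has 2 separate islands. Total boundary length (outer) = 96.46 mm.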